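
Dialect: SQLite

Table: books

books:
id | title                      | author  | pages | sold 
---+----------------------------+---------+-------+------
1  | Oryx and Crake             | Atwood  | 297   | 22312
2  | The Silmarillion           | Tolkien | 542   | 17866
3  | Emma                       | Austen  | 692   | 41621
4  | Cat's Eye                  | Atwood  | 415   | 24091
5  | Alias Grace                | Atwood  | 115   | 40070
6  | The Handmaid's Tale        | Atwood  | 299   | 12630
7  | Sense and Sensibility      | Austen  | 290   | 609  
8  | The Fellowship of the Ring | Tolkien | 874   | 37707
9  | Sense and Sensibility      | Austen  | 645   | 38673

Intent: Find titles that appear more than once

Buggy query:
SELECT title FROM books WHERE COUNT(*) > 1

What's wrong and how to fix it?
Bug: WHERE can't reference COUNT(*); aggregates are computed after WHERE

Fix: GROUP BY title, then filter groups with HAVING COUNT(*) > 1

Corrected query:
SELECT title FROM books GROUP BY title HAVING COUNT(*) > 1

Result:
title                
---------------------
Sense and Sensibility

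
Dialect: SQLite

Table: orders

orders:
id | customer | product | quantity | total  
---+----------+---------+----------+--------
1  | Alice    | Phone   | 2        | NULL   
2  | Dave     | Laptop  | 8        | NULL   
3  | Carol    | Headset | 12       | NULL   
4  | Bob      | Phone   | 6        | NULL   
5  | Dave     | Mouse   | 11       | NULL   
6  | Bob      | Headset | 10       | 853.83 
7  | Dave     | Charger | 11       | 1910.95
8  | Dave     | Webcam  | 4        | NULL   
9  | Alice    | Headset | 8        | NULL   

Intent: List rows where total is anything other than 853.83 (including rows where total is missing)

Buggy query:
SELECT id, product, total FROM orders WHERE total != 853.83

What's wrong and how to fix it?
Bug: Inequality against NULL is unknown, not true; rows with NULL are dropped

Fix: Add an explicit OR total IS NULL to include the missing-value rows

Corrected query:
SELECT id, product, total FROM orders WHERE total != 853.83 OR total IS NULL

Result:
id | product | total  
---+---------+--------
1  | Phone   | NULL   
2  | Laptop  | NULL   
3  | Headset | NULL   
4  | Phone   | NULL   
5  | Mouse   | NULL   
7  | Charger | 1910.95
8  | Webcam  | NULL   
9  | Headset | NULL   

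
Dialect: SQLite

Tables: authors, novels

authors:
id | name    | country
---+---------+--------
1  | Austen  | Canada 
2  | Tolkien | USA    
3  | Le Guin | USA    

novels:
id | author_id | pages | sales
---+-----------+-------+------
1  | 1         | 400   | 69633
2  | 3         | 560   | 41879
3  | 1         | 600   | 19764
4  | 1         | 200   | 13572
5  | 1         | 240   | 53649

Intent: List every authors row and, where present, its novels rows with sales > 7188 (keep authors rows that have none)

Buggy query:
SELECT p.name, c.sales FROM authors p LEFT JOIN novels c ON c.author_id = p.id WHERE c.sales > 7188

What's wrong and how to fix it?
Bug: A WHERE condition on the right-hand table after LEFT JOIN drops unmatched parents

Fix: Move the right-table condition into the ON clause so unmatched parents are kept

Corrected query:
SELECT p.name, c.sales FROM authors p LEFT JOIN novels c ON c.author_id = p.id AND c.sales > 7188

Result:
name    | sales
--------+------
Austen  | 13572
Austen  | 19764
Austen  | 53649
Austen  | 69633
Tolkien | NULL 
Le Guin | 41879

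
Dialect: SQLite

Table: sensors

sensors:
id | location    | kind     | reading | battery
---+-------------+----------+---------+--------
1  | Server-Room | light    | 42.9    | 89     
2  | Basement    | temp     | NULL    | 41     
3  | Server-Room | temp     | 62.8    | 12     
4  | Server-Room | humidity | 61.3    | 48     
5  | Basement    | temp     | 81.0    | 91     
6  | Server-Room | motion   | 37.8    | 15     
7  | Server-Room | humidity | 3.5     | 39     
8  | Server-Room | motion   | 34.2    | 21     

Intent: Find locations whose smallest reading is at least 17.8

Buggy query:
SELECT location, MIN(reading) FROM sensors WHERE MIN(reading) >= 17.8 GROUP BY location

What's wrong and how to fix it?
Bug: MIN() in WHERE is a misuse of aggregate

Fix: Replace WHERE with HAVING after the GROUP BY

Corrected query:
SELECT location, MIN(reading) FROM sensors GROUP BY location HAVING MIN(reading) >= 17.8

Result:
location | MIN(reading)
---------+-------------
Basement | 81          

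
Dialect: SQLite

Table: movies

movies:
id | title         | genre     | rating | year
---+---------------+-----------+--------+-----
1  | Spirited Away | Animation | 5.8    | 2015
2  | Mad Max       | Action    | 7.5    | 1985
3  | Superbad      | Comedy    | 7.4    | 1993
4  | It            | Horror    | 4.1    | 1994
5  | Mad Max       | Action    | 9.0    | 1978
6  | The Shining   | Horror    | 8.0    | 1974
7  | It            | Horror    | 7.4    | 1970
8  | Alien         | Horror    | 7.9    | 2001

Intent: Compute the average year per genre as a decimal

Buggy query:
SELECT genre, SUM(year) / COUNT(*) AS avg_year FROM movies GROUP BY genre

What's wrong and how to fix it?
Bug: Both operands are integers, so '/' performs integer division and truncates

Fix: Cast one side to REAL so the division keeps the fractional part

Corrected query:
SELECT genre, SUM(year) * 1.0 / COUNT(*) AS avg_year FROM movies GROUP BY genre

Result:
genre     | avg_year
----------+---------
Action    | 1981.5  
Animation | 2015    
Comedy    | 1993    
Horror    | 1984.75 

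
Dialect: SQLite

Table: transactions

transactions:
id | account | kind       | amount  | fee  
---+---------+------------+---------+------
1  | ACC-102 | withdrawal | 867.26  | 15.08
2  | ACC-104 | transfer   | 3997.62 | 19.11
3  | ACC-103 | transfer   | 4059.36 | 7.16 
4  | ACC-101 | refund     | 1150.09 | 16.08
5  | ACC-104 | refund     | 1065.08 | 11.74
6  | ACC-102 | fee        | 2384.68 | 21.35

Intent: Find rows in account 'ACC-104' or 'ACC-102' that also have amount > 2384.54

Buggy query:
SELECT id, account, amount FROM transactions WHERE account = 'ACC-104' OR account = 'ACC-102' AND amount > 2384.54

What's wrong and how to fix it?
Bug: AND binds tighter than OR, so this parses as account = 'ACC-104' OR (account = 'ACC-102' AND amount > 2384.54)

Fix: Add parentheses around the OR so the AND applies to both alternatives

Corrected query:
SELECT id, account, amount FROM transactions WHERE (account = 'ACC-104' OR account = 'ACC-102') AND amount > 2384.54

Result:
id | account | amount 
---+---------+--------
2  | ACC-104 | 3997.62
6  | ACC-102 | 2384.68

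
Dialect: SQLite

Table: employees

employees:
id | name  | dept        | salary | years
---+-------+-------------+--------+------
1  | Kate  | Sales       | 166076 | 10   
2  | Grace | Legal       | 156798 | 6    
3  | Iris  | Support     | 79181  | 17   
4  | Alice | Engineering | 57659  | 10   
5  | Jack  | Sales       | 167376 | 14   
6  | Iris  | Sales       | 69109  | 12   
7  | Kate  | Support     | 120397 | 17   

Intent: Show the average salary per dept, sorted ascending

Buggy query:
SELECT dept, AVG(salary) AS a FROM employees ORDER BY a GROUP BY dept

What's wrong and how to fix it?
Bug: ORDER BY appears before GROUP BY; SQL clause order requires GROUP BY first

Fix: Move ORDER BY to the end, after GROUP BY

Corrected query:
SELECT dept, AVG(salary) AS a FROM employees GROUP BY dept ORDER BY a

Result:
dept        | a     
------------+-------
Engineering | 57659 
Support     | 99789 
Sales       | 134187
Legal       | 156798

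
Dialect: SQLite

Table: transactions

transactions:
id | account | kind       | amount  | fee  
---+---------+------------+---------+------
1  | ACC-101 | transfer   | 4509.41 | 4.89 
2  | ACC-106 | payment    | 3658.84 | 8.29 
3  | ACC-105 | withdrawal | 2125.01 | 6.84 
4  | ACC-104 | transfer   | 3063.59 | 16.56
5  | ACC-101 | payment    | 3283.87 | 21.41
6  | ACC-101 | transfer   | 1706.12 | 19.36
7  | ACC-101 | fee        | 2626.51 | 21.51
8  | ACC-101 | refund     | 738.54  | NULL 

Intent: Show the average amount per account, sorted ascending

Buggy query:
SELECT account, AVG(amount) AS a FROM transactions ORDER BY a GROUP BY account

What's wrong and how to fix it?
Bug: GROUP BY must precede ORDER BY

Fix: Move ORDER BY to the end, after GROUP BY

Corrected query:
SELECT account, AVG(amount) AS a FROM transactions GROUP BY account ORDER BY a

Result:
account | a      
--------+--------
ACC-105 | 2125.01
ACC-101 | 2572.89
ACC-104 | 3063.59
ACC-106 | 3658.84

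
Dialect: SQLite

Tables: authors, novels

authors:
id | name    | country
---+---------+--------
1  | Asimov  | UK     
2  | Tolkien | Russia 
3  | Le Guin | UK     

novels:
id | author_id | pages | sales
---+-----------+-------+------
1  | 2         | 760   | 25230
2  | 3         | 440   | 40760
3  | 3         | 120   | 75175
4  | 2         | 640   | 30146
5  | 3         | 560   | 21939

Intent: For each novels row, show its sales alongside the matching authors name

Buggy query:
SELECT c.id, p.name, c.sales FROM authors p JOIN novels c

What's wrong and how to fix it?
Bug: JOIN with no ON clause produces a cartesian product; every novels row pairs with every authors row

Fix: Add ON c.author_id = p.id to the JOIN

Corrected query:
SELECT c.id, p.name, c.sales FROM authors p JOIN novels c ON c.author_id = p.id

Result:
id | name    | sales
---+---------+------
1  | Tolkien | 25230
2  | Le Guin | 40760
3  | Le Guin | 75175
4  | Tolkien | 30146
5  | Le Guin | 21939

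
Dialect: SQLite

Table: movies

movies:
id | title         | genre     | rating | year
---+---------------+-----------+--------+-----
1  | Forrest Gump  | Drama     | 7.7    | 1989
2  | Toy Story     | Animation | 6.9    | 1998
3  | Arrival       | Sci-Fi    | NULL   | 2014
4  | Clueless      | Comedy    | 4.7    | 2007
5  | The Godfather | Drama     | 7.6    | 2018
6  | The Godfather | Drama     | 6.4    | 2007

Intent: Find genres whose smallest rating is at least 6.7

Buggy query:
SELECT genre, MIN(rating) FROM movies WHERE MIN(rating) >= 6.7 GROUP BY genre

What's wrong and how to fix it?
Bug: MIN() in WHERE is a misuse of aggregate

Fix: Replace WHERE with HAVING after the GROUP BY

Corrected query:
SELECT genre, MIN(rating) FROM movies GROUP BY genre HAVING MIN(rating) >= 6.7

Result:
genre     | MIN(rating)
----------+------------
Animation | 6.9        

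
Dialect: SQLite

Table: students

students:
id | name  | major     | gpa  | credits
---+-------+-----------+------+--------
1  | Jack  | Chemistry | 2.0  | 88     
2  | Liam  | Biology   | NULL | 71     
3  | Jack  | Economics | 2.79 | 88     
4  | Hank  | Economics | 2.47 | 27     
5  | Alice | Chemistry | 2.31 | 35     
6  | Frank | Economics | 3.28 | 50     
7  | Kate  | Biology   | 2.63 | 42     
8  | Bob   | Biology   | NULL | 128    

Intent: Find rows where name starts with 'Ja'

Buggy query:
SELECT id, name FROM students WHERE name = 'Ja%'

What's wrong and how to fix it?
Bug: '=' compares the literal string including the % character; pattern matching needs LIKE

Fix: Replace '=' with LIKE so 'Ja%' is treated as a pattern

Corrected query:
SELECT id, name FROM students WHERE name LIKE 'Ja%'

Result:
id | name
---+-----
1  | Jack
3  | Jack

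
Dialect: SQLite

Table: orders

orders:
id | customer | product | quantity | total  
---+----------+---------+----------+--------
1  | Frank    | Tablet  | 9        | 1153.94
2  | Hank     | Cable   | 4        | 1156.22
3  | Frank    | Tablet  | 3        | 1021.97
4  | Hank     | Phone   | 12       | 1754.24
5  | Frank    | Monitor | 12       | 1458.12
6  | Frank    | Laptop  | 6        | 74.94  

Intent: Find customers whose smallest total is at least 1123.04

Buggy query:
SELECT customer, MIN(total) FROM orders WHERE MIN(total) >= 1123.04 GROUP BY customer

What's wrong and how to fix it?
Bug: Aggregates like MIN are computed per group after WHERE runs

Fix: Use HAVING for the per-group MIN condition

Corrected query:
SELECT customer, MIN(total) FROM orders GROUP BY customer HAVING MIN(total) >= 1123.04

Result:
customer | MIN(total)
---------+-----------
Hank     | 1156.22   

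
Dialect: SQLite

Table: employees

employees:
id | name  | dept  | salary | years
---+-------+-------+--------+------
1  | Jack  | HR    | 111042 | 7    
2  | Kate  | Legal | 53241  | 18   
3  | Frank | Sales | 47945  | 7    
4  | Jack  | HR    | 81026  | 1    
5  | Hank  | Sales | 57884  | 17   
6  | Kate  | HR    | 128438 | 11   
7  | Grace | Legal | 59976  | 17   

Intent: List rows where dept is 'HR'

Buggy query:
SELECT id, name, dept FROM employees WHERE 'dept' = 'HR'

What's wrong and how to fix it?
Bug: Single quotes denote string literals in SQL; the column name is being compared as a constant string

Fix: Reference the column as dept without single quotes

Corrected query:
SELECT id, name, dept FROM employees WHERE dept = 'HR'

Result:
id | name | dept
---+------+-----
1  | Jack | HR  
4  | Jack | HR  
6  | Kate | HR  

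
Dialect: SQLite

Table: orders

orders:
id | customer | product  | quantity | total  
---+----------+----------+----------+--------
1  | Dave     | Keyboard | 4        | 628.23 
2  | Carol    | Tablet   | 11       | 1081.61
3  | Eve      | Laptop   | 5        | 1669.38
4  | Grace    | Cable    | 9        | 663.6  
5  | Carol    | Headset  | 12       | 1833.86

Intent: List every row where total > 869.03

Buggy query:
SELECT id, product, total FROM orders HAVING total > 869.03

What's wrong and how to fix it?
Bug: This is a non-aggregate query (no GROUP BY, no aggregates), so in SQLite the HAVING clause is invalid here; a row-level condition belongs in WHERE

Fix: Replace HAVING with WHERE since the condition applies to individual rows

Corrected query:
SELECT id, product, total FROM orders WHERE total > 869.03

Result:
id | product | total  
---+---------+--------
2  | Tablet  | 1081.61
3  | Laptop  | 1669.38
5  | Headset | 1833.86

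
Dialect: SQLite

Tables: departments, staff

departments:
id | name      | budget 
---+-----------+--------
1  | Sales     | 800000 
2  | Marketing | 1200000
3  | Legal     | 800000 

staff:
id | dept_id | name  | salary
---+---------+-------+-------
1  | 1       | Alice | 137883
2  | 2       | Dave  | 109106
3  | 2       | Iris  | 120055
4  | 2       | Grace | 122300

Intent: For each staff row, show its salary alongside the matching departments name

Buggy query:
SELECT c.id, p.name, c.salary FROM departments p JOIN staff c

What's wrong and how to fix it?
Bug: JOIN with no ON clause produces a cartesian product; every staff row pairs with every departments row

Fix: Specify the join condition linking the foreign key to the parent id

Corrected query:
SELECT c.id, p.name, c.salary FROM departments p JOIN staff c ON c.dept_id = p.id

Result:
id | name      | salary
---+-----------+-------
1  | Sales     | 137883
2  | Marketing | 109106
3  | Marketing | 120055
4  | Marketing | 122300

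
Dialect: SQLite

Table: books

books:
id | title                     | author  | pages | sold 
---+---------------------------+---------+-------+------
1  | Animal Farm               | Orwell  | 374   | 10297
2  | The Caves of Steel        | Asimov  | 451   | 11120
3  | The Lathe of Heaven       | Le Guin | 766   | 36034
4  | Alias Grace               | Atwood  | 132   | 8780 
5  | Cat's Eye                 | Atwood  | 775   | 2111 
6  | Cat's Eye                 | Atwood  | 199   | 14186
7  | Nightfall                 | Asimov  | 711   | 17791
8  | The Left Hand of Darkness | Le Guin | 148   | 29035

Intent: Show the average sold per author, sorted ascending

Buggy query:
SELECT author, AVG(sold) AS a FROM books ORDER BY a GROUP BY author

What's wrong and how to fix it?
Bug: ORDER BY appears before GROUP BY; SQL clause order requires GROUP BY first

Fix: Move ORDER BY to the end, after GROUP BY

Corrected query:
SELECT author, AVG(sold) AS a FROM books GROUP BY author ORDER BY a

Result:
author  | a      
--------+--------
Atwood  | 8359   
Orwell  | 10297  
Asimov  | 14455.5
Le Guin | 32534.5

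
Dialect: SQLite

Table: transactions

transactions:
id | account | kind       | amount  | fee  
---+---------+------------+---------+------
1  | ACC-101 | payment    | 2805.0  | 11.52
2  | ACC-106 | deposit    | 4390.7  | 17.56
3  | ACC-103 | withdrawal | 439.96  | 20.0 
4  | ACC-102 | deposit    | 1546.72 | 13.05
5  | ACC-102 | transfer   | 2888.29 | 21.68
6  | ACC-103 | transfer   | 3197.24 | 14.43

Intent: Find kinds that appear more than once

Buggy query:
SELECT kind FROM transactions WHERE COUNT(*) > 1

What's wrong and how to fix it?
Bug: WHERE can't reference COUNT(*); aggregates are computed after WHERE

Fix: Group first, then use HAVING for the count condition

Corrected query:
SELECT kind FROM transactions GROUP BY kind HAVING COUNT(*) > 1

Result:
kind    
--------
deposit 
transfer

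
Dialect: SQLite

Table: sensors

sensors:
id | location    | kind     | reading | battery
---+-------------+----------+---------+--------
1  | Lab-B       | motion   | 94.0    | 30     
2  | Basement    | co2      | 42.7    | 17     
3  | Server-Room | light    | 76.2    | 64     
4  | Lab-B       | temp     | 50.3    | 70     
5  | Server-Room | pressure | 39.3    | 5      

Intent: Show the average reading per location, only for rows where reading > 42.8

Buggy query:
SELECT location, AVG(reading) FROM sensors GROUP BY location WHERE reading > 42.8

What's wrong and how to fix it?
Bug: Row-level WHERE must come before GROUP BY in the clause order

Fix: Move the WHERE clause before GROUP BY

Corrected query:
SELECT location, AVG(reading) FROM sensors WHERE reading > 42.8 GROUP BY location

Result:
location    | AVG(reading)
------------+-------------
Lab-B       | 72.15       
Server-Room | 76.2        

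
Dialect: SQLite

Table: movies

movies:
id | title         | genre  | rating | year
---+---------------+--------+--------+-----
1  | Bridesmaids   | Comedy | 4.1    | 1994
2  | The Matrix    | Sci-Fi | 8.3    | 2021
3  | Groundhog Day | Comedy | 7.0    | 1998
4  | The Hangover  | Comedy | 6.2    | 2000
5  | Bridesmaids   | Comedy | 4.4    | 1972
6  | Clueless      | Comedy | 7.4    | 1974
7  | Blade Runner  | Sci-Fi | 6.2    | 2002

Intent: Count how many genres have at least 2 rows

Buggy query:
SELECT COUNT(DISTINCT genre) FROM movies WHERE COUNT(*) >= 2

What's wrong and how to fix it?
Bug: WHERE filters individual rows, not groups, so a group-level COUNT is invalid there

Fix: Group first with HAVING COUNT(*) >= 2, then COUNT the resulting groups

Corrected query:
SELECT COUNT(*) FROM (SELECT genre FROM movies GROUP BY genre HAVING COUNT(*) >= 2)

Result:
COUNT(*)
--------
2       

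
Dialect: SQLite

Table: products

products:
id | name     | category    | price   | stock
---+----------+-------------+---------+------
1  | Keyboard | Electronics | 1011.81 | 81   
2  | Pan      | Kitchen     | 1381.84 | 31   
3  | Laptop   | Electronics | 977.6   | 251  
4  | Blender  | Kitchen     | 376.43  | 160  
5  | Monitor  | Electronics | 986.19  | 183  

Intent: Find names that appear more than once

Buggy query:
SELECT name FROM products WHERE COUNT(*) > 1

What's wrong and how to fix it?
Bug: COUNT(*) is an aggregate and cannot be used in WHERE

Fix: GROUP BY name, then filter groups with HAVING COUNT(*) > 1

Corrected query:
SELECT name FROM products GROUP BY name HAVING COUNT(*) > 1

Result:
(no rows)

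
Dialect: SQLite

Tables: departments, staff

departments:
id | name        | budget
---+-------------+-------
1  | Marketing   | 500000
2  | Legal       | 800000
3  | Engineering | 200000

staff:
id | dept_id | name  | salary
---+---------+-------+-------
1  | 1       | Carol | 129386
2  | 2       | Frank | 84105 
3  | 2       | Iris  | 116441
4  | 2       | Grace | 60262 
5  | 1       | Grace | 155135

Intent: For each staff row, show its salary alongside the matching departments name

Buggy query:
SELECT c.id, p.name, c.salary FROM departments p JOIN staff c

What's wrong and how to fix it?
Bug: JOIN with no ON clause produces a cartesian product; every staff row pairs with every departments row

Fix: Add ON c.dept_id = p.id to the JOIN

Corrected query:
SELECT c.id, p.name, c.salary FROM departments p JOIN staff c ON c.dept_id = p.id

Result:
id | name      | salary
---+-----------+-------
1  | Marketing | 129386
2  | Legal     | 84105 
3  | Legal     | 116441
4  | Legal     | 60262 
5  | Marketing | 155135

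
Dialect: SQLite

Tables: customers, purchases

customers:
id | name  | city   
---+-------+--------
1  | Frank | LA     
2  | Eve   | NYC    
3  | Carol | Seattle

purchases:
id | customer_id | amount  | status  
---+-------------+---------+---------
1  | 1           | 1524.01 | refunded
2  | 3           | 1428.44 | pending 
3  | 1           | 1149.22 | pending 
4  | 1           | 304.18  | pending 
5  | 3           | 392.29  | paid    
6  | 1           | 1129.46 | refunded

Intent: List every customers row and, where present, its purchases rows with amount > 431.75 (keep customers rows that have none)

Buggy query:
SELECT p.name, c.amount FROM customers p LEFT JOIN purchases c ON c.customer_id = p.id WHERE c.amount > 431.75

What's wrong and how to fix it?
Bug: A WHERE condition on the right-hand table after LEFT JOIN drops unmatched parents

Fix: Put 'c.amount > 431.75' in the JOIN's ON clause instead of WHERE

Corrected query:
SELECT p.name, c.amount FROM customers p LEFT JOIN purchases c ON c.customer_id = p.id AND c.amount > 431.75

Result:
name  | amount 
------+--------
Frank | 1129.46
Frank | 1149.22
Frank | 1524.01
Eve   | NULL   
Carol | 1428.44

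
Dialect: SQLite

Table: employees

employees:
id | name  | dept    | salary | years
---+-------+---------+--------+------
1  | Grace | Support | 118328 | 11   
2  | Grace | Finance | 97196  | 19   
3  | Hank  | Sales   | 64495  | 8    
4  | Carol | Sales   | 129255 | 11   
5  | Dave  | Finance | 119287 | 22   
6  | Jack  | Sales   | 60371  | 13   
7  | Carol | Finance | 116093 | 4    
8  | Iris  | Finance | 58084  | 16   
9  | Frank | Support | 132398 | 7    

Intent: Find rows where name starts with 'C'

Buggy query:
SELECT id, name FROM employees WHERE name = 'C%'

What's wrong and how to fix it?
Bug: '=' compares the literal string including the % character; pattern matching needs LIKE

Fix: Replace '=' with LIKE so 'C%' is treated as a pattern

Corrected query:
SELECT id, name FROM employees WHERE name LIKE 'C%'

Result:
id | name 
---+------
4  | Carol
7  | Carol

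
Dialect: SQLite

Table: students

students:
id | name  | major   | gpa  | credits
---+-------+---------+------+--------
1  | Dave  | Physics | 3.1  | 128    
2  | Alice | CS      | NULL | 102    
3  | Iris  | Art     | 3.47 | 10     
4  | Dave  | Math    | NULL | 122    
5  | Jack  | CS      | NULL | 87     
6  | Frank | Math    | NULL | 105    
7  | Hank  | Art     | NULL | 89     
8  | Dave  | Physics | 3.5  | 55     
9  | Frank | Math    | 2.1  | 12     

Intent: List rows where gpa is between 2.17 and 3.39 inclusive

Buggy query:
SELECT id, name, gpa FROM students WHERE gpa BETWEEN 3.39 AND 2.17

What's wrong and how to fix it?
Bug: The bounds are reversed; BETWEEN a AND b requires a <= b to match anything

Fix: Write BETWEEN 2.17 AND 3.39

Corrected query:
SELECT id, name, gpa FROM students WHERE gpa BETWEEN 2.17 AND 3.39

Result:
id | name | gpa
---+------+----
1  | Dave | 3.1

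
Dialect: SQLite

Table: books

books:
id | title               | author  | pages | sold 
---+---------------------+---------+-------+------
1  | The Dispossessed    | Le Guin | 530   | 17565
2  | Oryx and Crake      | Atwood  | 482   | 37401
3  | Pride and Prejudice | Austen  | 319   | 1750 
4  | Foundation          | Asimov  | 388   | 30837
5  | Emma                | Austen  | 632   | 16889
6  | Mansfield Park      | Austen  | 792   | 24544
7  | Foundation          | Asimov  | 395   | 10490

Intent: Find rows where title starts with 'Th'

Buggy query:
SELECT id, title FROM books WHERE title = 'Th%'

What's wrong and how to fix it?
Bug: '=' compares the literal string including the % character; pattern matching needs LIKE

Fix: Replace '=' with LIKE so 'Th%' is treated as a pattern

Corrected query:
SELECT id, title FROM books WHERE title LIKE 'Th%'

Result:
id | title           
---+-----------------
1  | The Dispossessed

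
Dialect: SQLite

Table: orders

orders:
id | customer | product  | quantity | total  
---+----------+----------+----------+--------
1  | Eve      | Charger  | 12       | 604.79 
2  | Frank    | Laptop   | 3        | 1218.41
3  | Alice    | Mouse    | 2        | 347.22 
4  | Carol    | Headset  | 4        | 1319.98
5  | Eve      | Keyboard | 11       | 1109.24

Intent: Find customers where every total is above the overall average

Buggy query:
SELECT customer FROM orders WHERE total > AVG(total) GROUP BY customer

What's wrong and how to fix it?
Bug: AVG() is an aggregate; it can't sit directly in WHERE

Fix: Use a subquery for AVG and a HAVING MIN(...) filter so the condition holds for every row in the group

Corrected query:
SELECT customer FROM orders GROUP BY customer HAVING MIN(total) > (SELECT AVG(total) FROM orders)

Result:
customer
--------
Carol   
Frank   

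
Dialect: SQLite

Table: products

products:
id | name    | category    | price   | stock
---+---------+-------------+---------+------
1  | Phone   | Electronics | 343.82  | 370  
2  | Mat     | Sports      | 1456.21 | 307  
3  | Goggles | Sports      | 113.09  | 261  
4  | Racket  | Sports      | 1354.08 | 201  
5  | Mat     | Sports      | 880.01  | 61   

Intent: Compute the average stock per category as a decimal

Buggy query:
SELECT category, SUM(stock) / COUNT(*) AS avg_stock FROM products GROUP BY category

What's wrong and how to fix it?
Bug: Both operands are integers, so '/' performs integer division and truncates

Fix: Cast one side to REAL so the division keeps the fractional part

Corrected query:
SELECT category, SUM(stock) * 1.0 / COUNT(*) AS avg_stock FROM products GROUP BY category

Result:
category    | avg_stock
------------+----------
Electronics | 370      
Sports      | 207.5    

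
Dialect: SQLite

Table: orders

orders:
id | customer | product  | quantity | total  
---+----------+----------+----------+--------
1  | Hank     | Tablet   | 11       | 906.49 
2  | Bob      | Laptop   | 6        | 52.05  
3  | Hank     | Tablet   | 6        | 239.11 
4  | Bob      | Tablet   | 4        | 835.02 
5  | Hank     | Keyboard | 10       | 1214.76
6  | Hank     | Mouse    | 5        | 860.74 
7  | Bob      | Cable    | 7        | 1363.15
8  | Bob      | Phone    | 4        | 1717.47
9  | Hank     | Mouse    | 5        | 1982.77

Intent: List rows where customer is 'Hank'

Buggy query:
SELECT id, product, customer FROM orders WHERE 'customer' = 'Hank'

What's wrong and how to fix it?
Bug: Single quotes denote string literals in SQL; the column name is being compared as a constant string

Fix: Remove the quotes around the column name (or use double quotes for an identifier)

Corrected query:
SELECT id, product, customer FROM orders WHERE customer = 'Hank'

Result:
id | product  | customer
---+----------+---------
1  | Tablet   | Hank    
3  | Tablet   | Hank    
5  | Keyboard | Hank    
6  | Mouse    | Hank    
9  | Mouse    | Hank    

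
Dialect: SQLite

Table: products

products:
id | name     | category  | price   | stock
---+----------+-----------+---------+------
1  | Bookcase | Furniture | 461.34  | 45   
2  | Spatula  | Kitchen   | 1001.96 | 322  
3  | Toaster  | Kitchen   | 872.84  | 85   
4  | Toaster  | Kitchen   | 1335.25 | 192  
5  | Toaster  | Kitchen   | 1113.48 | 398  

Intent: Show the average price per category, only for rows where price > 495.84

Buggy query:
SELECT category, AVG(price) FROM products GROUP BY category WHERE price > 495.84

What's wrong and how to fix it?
Bug: Row-level WHERE must come before GROUP BY in the clause order

Fix: Place WHERE between FROM and GROUP BY

Corrected query:
SELECT category, AVG(price) FROM products WHERE price > 495.84 GROUP BY category

Result:
category | AVG(price)
---------+-----------
Kitchen  | 1080.8825 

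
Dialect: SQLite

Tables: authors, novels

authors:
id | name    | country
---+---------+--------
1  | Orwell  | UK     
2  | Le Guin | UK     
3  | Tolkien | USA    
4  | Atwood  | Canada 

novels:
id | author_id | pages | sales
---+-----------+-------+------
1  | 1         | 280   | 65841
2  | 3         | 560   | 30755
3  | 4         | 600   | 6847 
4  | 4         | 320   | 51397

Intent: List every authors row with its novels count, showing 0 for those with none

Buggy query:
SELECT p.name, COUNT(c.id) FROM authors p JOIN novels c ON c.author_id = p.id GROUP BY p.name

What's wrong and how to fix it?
Bug: An inner join excludes parents with zero children

Fix: Switch to LEFT JOIN to retain unmatched parent rows

Corrected query:
SELECT p.name, COUNT(c.id) FROM authors p LEFT JOIN novels c ON c.author_id = p.id GROUP BY p.name

Result:
name    | COUNT(c.id)
--------+------------
Atwood  | 2          
Le Guin | 0          
Orwell  | 1          
Tolkien | 1          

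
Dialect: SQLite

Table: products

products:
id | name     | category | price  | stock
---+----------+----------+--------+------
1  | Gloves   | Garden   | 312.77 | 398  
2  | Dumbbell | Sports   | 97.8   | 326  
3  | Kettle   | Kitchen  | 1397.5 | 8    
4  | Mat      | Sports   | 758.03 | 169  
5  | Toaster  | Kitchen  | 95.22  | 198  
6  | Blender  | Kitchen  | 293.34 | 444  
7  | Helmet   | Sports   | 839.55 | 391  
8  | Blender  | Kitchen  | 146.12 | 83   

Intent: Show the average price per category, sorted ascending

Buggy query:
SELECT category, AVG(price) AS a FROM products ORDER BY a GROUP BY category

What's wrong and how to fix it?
Bug: GROUP BY must precede ORDER BY

Fix: Reorder: SELECT … FROM … GROUP BY … ORDER BY …

Corrected query:
SELECT category, AVG(price) AS a FROM products GROUP BY category ORDER BY a

Result:
category | a         
---------+-----------
Garden   | 312.77    
Kitchen  | 483.045   
Sports   | 565.126667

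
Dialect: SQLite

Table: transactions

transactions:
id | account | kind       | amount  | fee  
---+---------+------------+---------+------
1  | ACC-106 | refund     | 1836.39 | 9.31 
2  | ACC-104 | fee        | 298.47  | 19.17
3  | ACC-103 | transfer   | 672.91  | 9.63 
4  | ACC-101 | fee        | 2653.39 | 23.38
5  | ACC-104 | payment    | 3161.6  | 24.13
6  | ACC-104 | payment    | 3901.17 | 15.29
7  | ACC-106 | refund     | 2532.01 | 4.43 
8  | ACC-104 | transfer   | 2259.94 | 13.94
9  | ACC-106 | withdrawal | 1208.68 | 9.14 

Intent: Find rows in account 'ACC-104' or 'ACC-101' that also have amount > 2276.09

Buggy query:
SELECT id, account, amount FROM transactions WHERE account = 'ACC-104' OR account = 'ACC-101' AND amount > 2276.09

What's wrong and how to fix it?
Bug: AND binds tighter than OR, so this parses as account = 'ACC-104' OR (account = 'ACC-101' AND amount > 2276.09)

Fix: Group the OR with parentheses (or use IN), then AND the threshold

Corrected query:
SELECT id, account, amount FROM transactions WHERE (account = 'ACC-104' OR account = 'ACC-101') AND amount > 2276.09

Result:
id | account | amount 
---+---------+--------
4  | ACC-101 | 2653.39
5  | ACC-104 | 3161.6 
6  | ACC-104 | 3901.17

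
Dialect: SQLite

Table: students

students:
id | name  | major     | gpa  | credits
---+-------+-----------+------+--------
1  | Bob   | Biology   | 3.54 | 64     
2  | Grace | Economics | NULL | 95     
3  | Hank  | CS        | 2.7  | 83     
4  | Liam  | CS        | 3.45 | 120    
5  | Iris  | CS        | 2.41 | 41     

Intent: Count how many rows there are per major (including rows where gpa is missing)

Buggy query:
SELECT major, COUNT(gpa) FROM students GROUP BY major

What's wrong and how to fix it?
Bug: COUNT(gpa) skips NULLs, so groups with missing gpa are undercounted

Fix: Use COUNT(*) to count all rows regardless of NULL

Corrected query:
SELECT major, COUNT(*) FROM students GROUP BY major

Result:
major     | COUNT(*)
----------+---------
Biology   | 1       
CS        | 3       
Economics | 1       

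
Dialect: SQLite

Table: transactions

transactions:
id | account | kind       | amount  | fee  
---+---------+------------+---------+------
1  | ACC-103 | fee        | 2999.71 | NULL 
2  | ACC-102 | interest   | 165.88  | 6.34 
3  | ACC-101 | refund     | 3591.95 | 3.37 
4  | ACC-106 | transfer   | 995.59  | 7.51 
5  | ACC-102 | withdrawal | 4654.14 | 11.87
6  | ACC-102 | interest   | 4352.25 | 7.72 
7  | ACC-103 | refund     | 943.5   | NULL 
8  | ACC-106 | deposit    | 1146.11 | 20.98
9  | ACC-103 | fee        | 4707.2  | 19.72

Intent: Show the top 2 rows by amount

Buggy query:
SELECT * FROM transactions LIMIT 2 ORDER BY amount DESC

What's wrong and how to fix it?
Bug: ORDER BY cannot follow LIMIT; LIMIT is the final clause

Fix: Sort with ORDER BY, then apply LIMIT

Corrected query:
SELECT * FROM transactions ORDER BY amount DESC LIMIT 2

Result:
id | account | kind       | amount  | fee  
---+---------+------------+---------+------
9  | ACC-103 | fee        | 4707.2  | 19.72
5  | ACC-102 | withdrawal | 4654.14 | 11.87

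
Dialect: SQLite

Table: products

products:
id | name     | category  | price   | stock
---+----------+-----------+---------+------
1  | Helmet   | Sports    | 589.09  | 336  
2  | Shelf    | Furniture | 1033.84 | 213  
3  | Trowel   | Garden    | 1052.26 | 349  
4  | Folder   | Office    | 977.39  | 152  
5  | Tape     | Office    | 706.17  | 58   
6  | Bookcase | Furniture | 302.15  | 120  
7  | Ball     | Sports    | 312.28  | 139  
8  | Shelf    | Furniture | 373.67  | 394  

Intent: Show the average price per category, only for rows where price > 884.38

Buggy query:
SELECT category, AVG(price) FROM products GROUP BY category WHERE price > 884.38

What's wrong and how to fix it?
Bug: Row-level WHERE must come before GROUP BY in the clause order

Fix: Place WHERE between FROM and GROUP BY

Corrected query:
SELECT category, AVG(price) FROM products WHERE price > 884.38 GROUP BY category

Result:
category  | AVG(price)
----------+-----------
Furniture | 1033.84   
Garden    | 1052.26   
Office    | 977.39    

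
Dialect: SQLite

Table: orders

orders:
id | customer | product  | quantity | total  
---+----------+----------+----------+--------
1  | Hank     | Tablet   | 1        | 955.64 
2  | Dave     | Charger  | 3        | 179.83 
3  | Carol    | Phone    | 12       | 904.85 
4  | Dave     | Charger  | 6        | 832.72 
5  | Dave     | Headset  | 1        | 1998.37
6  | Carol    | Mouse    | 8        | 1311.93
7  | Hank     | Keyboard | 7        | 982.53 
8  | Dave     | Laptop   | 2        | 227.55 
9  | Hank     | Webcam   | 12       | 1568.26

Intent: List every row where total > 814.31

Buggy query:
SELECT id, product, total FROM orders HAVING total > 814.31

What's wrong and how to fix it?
Bug: This is a non-aggregate query (no GROUP BY, no aggregates), so in SQLite the HAVING clause is invalid here; a row-level condition belongs in WHERE

Fix: Use WHERE for row-level filtering

Corrected query:
SELECT id, product, total FROM orders WHERE total > 814.31

Result:
id | product  | total  
---+----------+--------
1  | Tablet   | 955.64 
3  | Phone    | 904.85 
4  | Charger  | 832.72 
5  | Headset  | 1998.37
6  | Mouse    | 1311.93
7  | Keyboard | 982.53 
9  | Webcam   | 1568.26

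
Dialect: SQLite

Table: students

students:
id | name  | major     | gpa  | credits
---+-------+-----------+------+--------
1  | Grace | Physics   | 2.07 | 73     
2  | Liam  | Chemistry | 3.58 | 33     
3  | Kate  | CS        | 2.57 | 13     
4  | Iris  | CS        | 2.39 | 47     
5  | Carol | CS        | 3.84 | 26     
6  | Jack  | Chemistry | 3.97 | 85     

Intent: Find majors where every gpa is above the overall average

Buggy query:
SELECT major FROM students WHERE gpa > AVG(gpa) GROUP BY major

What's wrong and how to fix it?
Bug: AVG() is an aggregate; it can't sit directly in WHERE

Fix: Use a subquery for AVG and a HAVING MIN(...) filter so the condition holds for every row in the group

Corrected query:
SELECT major FROM students GROUP BY major HAVING MIN(gpa) > (SELECT AVG(gpa) FROM students)

Result:
major    
---------
Chemistry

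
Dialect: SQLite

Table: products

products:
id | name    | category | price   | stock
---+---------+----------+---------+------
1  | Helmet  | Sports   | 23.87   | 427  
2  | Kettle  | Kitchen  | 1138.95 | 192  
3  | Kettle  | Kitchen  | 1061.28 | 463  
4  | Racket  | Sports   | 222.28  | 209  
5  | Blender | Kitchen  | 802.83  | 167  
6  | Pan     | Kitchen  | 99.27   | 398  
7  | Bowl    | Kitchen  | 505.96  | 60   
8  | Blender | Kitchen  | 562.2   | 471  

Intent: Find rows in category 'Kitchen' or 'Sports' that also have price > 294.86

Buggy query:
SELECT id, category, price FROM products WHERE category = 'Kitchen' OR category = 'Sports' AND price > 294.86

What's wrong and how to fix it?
Bug: AND binds tighter than OR, so this parses as category = 'Kitchen' OR (category = 'Sports' AND price > 294.86)

Fix: Group the OR with parentheses (or use IN), then AND the threshold

Corrected query:
SELECT id, category, price FROM products WHERE (category = 'Kitchen' OR category = 'Sports') AND price > 294.86

Result:
id | category | price  
---+----------+--------
2  | Kitchen  | 1138.95
3  | Kitchen  | 1061.28
5  | Kitchen  | 802.83 
7  | Kitchen  | 505.96 
8  | Kitchen  | 562.2  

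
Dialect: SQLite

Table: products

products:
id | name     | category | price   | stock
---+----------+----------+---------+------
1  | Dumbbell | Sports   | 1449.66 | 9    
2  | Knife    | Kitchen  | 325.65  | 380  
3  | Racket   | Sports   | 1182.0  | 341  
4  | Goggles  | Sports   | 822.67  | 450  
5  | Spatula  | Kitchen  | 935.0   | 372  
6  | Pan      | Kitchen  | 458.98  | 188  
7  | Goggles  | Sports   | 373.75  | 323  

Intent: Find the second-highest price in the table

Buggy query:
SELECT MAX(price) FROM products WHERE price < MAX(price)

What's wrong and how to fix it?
Bug: MAX(price) on the right of the comparison is an aggregate-in-WHERE error

Fix: Compute the overall MAX in a subquery, then take MAX of rows below it

Corrected query:
SELECT MAX(price) FROM products WHERE price < (SELECT MAX(price) FROM products)

Result:
MAX(price)
----------
1182      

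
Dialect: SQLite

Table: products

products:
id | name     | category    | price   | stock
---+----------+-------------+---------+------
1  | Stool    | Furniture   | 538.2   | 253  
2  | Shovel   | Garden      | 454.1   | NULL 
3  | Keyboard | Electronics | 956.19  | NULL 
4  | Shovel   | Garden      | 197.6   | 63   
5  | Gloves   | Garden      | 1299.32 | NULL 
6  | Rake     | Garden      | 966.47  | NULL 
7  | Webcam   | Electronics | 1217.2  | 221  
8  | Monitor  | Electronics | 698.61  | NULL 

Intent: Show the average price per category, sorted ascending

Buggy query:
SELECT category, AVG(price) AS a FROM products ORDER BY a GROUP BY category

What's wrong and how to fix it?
Bug: ORDER BY appears before GROUP BY; SQL clause order requires GROUP BY first

Fix: Move ORDER BY to the end, after GROUP BY

Corrected query:
SELECT category, AVG(price) AS a FROM products GROUP BY category ORDER BY a

Result:
category    | a         
------------+-----------
Furniture   | 538.2     
Garden      | 729.3725  
Electronics | 957.333333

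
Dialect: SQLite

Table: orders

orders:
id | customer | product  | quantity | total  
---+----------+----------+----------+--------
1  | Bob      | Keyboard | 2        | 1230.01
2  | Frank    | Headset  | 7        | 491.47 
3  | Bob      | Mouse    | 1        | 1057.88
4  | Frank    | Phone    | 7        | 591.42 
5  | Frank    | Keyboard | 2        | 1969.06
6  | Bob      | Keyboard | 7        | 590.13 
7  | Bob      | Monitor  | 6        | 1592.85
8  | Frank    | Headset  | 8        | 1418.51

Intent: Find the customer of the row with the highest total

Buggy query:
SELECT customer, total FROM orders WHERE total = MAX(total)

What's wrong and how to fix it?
Bug: WHERE is evaluated per row; an aggregate over the whole table isn't defined there

Fix: Use a subquery: WHERE total = (SELECT MAX(total) FROM orders)

Corrected query:
SELECT customer, total FROM orders WHERE total = (SELECT MAX(total) FROM orders)

Result:
customer | total  
---------+--------
Frank    | 1969.06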